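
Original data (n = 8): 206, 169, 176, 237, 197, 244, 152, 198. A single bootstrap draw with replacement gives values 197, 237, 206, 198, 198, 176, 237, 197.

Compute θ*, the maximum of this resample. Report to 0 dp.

θ* = 237

Maximum = 237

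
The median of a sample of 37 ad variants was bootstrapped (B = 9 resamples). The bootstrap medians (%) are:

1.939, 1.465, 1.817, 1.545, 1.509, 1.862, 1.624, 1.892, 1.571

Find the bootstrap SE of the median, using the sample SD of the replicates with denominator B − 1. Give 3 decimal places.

Bootstrap SE is the standard deviation of the 9 replicate medians.
Mean of replicates: (1.939 + 1.465 + 1.817 + 1.545 + 1.509 + 1.862 + 1.624 + 1.892 + 1.571) / 9 = 15.2240 / 9 = 1.6916
Sum of squared deviations: (+0.2474)² + (−0.2266)² + (+0.1254)² + (−0.1466)² + (−0.1826)² + (+0.1704)² + (−0.0676)² + (+0.2004)² + (−0.1206)² = 0.2714
Variance = 0.2714 / 8 = 0.0339
SE* = √0.0339

SE* = 0.184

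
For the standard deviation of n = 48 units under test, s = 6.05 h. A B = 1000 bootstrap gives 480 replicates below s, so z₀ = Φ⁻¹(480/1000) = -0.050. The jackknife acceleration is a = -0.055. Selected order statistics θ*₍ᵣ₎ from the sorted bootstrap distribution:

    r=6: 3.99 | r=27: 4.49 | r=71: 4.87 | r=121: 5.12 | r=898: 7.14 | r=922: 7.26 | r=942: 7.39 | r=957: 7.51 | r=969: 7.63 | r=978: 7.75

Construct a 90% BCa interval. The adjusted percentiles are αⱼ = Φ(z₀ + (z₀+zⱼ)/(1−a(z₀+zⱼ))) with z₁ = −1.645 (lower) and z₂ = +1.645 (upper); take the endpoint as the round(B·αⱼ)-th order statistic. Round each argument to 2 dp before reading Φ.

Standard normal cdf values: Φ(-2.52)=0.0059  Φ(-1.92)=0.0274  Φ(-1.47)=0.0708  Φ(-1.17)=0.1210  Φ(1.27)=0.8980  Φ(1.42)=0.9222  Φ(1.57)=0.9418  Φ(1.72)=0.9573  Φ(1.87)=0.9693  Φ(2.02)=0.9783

Lower: z₀ + z₁ = -0.050 + (-1.645) = -1.695; 1 − a(z₀+z₁) = 1 − (-0.055)(-1.695) = 0.9068; argument = -0.050 + (-1.695)/0.9068 = -1.9193 → -1.92.
α₁ = Φ(-1.92) = 0.0274; rank = round(1000 × 0.0274) = 27; θ*₍27₎ = 4.49.
Upper: z₀ + z₂ = 1.595; 1 − a(z₀+z₂) = 1.0877; argument = 1.4164 → 1.42; α₂ = 0.9222; rank = 922; θ*₍922₎ = 7.26.

(4.49, 7.26)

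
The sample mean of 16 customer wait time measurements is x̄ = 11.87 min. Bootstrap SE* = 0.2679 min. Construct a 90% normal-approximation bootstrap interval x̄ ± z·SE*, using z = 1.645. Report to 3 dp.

Margin = 1.645 × 0.2679 = 0.4407
Interval: 11.87 ± 0.4407

(11.429, 12.311)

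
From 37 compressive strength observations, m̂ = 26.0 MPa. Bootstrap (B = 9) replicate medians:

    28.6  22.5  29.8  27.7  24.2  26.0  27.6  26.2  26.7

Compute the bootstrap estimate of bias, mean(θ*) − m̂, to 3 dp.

mean(θ*) = (28.6 + 22.5 + 29.8 + 27.7 + 24.2 + 26.0 + 27.6 + 26.2 + 26.7) / 9 = 26.5889
bias = 26.5889 − 26.0

bias = +0.589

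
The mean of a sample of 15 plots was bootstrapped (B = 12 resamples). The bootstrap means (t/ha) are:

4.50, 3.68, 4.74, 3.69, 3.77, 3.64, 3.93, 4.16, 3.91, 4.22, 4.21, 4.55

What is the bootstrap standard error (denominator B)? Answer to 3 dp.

SE* = 0.357

Bootstrap SE is the standard deviation of the 12 replicate means.
Mean of replicates: (4.50 + 3.68 + 4.74 + 3.69 + 3.77 + 3.64 + 3.93 + 4.16 + 3.91 + 4.22 + 4.21 + 4.55) / 12 = 49.0000 / 12 = 4.0833
Sum of squared deviations: (+0.4167)² + (−0.4033)² + (+0.6567)² + (−0.3933)² + (−0.3133)² + (−0.4433)² + (−0.1533)² + (+0.0767)² + (−0.1733)² + (+0.1367)² + (+0.1267)² + (+0.4667)² = 1.5289
Variance = 1.5289 / 12 = 0.1274
SE* = √0.1274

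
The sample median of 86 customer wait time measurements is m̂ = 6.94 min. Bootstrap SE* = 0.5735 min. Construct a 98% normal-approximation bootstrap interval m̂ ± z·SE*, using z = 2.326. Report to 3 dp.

(5.606, 8.274)

Margin = 2.326 × 0.5735 = 1.3340
Interval: 6.94 ± 1.3340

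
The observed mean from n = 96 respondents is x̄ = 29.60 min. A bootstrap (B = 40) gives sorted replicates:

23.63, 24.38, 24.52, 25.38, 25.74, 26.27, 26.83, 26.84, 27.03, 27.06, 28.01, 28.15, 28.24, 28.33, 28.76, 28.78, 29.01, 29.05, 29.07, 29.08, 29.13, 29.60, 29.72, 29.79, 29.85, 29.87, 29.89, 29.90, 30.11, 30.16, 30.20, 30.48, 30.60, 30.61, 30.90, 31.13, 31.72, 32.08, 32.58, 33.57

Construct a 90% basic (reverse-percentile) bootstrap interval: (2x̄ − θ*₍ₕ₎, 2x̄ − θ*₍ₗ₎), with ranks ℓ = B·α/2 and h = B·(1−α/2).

Percentile endpoints at ranks 2 and 38: θ*₍2₎ = 24.38, θ*₍38₎ = 32.08.
Basic interval reflects these around x̄:
  lower = 2 × 29.60 − 32.08 = 27.12
  upper = 2 × 29.60 − 24.38 = 34.82

(27.12, 34.82)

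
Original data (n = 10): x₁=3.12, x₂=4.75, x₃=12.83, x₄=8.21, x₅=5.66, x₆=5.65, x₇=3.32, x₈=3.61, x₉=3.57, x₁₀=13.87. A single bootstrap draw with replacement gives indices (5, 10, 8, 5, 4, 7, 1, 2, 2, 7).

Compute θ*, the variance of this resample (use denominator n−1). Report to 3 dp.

Resample values: 5.66, 13.87, 3.61, 5.66, 8.21, 3.32, 3.12, 4.75, 4.75, 3.32.
Mean = 5.6270; sum of squared deviations = 97.1572
s² = 97.1572 / 9 = 10.7952

θ* = 10.795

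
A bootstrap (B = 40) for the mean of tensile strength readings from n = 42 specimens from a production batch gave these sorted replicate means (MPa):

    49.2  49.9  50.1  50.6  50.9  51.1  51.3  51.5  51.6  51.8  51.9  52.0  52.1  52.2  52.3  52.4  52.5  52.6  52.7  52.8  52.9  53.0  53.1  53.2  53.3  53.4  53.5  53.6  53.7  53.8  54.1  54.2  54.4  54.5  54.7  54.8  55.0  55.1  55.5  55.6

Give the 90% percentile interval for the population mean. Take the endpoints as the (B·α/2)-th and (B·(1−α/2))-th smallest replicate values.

(49.9, 55.1)

α = 0.10; lower rank = 40 × 0.050 = 2; upper rank = 40 × 0.950 = 38.
The 2nd smallest replicate is 49.9; the 38th is 55.1.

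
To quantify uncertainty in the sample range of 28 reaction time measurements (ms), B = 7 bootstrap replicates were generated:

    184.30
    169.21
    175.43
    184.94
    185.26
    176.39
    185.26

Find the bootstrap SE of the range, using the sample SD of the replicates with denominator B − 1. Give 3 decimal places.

Bootstrap SE is the standard deviation of the 7 replicate ranges.
Mean of replicates: (184.30 + 169.21 + 175.43 + 184.94 + 185.26 + 176.39 + 185.26) / 7 = 1260.7900 / 7 = 180.1129
Sum of squared deviations: (+4.1871)² + (−10.9029)² + (−4.6829)² + (+4.8271)² + (+5.1471)² + (−3.7229)² + (+5.1471)² = 248.4807
Variance = 248.4807 / 6 = 41.4135
SE* = √41.4135

SE* = 6.435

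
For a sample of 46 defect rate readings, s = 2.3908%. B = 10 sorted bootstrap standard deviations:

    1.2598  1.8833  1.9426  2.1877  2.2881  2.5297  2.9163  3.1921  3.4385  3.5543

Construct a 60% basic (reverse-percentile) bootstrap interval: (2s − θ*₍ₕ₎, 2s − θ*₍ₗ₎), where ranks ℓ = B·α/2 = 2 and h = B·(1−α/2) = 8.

(1.5895, 2.8983)

Percentile endpoints at ranks 2 and 8: θ*₍2₎ = 1.8833, θ*₍8₎ = 3.1921.
Basic interval reflects these around s:
  lower = 2 × 2.3908 − 3.1921 = 1.5895
  upper = 2 × 2.3908 − 1.8833 = 2.8983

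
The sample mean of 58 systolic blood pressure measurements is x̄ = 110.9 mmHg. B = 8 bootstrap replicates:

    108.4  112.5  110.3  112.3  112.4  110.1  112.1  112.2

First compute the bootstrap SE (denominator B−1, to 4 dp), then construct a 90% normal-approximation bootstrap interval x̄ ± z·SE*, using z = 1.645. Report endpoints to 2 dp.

Mean of replicates = 111.2875; sum of squared deviations = 15.9487; SE* = √(15.9487/7) = 1.5094
Margin = 1.645 × 1.5094 = 2.483
Interval: 110.9 ± 2.483

(108.42, 113.38)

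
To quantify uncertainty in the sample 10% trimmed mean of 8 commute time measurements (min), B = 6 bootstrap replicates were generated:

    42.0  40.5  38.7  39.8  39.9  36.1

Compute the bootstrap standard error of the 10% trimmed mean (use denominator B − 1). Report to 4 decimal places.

SE* = 1.9849

Bootstrap SE is the standard deviation of the 6 replicate 10% trimmed means.
Mean of replicates: (42.0 + 40.5 + 38.7 + 39.8 + 39.9 + 36.1) / 6 = 237.00000 / 6 = 39.50000
Sum of squared deviations: (+2.50000)² + (+1.00000)² + (−0.80000)² + (+0.30000)² + (+0.40000)² + (−3.40000)² = 19.70000
Variance = 19.70000 / 5 = 3.94000
SE* = √3.94000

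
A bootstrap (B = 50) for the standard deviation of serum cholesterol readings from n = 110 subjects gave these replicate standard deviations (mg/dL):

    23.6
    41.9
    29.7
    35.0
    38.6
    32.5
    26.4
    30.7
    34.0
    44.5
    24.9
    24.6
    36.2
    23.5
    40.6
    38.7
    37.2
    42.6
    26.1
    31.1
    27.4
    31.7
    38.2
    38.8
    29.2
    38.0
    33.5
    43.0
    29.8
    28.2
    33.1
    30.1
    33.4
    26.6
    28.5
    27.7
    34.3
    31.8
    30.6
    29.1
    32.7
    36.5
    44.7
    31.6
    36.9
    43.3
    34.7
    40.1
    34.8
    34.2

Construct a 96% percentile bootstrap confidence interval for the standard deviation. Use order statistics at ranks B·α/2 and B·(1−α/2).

Sorted replicates: 23.5, 23.6, 24.6, 24.9, 26.1, 26.4, 26.6, 27.4, 27.7, 28.2, 28.5, 29.1, 29.2, 29.7, 29.8, 30.1, 30.6, 30.7, 31.1, 31.6, 31.7, 31.8, 32.5, 32.7, 33.1, 33.4, 33.5, 34.0, 34.2, 34.3, 34.7, 34.8, 35.0, 36.2, 36.5, 36.9, 37.2, 38.0, 38.2, 38.6, 38.7, 38.8, 40.1, 40.6, 41.9, 42.6, 43.0, 43.3, 44.5, 44.7
α = 0.04; lower rank = 50 × 0.020 = 1; upper rank = 50 × 0.980 = 49.
The 1st smallest replicate is 23.5; the 49th is 44.5.

(23.5, 44.5)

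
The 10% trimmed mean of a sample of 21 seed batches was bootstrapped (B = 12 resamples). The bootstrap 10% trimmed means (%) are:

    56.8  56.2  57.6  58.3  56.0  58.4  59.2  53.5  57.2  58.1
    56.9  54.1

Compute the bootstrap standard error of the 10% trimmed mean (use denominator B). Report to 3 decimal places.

SE* = 1.638

Bootstrap SE is the standard deviation of the 12 replicate 10% trimmed means.
Mean of replicates: (56.8 + 56.2 + 57.6 + 58.3 + 56.0 + 58.4 + 59.2 + 53.5 + 57.2 + 58.1 + 56.9 + 54.1) / 12 = 682.3000 / 12 = 56.8583
Sum of squared deviations: (−0.0583)² + (−0.6583)² + (+0.7417)² + (+1.4417)² + (−0.8583)² + (+1.5417)² + (+2.3417)² + (−3.3583)² + (+0.3417)² + (+1.2417)² + (+0.0417)² + (−2.7583)² = 32.2092
Variance = 32.2092 / 12 = 2.6841
SE* = √2.6841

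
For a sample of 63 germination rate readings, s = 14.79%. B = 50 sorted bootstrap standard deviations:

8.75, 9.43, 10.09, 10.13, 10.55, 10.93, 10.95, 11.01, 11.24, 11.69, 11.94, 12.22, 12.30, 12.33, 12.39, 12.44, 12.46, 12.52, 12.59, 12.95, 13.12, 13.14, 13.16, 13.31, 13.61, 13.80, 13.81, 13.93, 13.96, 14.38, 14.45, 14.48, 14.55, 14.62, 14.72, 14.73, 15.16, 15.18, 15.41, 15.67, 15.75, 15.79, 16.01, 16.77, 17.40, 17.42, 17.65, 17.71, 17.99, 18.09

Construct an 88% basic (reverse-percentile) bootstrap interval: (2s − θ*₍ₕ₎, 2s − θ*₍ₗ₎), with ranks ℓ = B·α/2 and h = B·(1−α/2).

(11.93, 19.49)

Percentile endpoints at ranks 3 and 47: θ*₍3₎ = 10.09, θ*₍47₎ = 17.65.
Basic interval reflects these around s:
  lower = 2 × 14.79 − 17.65 = 11.93
  upper = 2 × 14.79 − 10.09 = 19.49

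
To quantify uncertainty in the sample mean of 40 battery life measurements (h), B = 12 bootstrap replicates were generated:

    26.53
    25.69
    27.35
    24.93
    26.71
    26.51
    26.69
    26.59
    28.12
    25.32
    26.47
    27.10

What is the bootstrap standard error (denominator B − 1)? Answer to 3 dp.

Bootstrap SE is the standard deviation of the 12 replicate means.
Mean of replicates: (26.53 + 25.69 + 27.35 + 24.93 + 26.71 + 26.51 + 26.69 + 26.59 + 28.12 + 25.32 + 26.47 + 27.10) / 12 = 318.0100 / 12 = 26.5008
Sum of squared deviations: (+0.0292)² + (−0.8108)² + (+0.8492)² + (−1.5708)² + (+0.2092)² + (+0.0092)² + (+0.1892)² + (+0.0892)² + (+1.6192)² + (−1.1808)² + (−0.0308)² + (+0.5992)² = 8.3105
Variance = 8.3105 / 11 = 0.7555
SE* = √0.7555

SE* = 0.869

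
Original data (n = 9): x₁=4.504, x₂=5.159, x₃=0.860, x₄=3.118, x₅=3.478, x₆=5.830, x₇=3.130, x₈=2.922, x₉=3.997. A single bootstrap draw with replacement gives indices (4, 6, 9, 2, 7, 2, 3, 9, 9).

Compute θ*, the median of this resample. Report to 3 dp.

θ* = 3.997

Resample values: 3.118, 5.830, 3.997, 5.159, 3.130, 5.159, 0.860, 3.997, 3.997.
Sorted: 0.860, 3.118, 3.130, 3.997, 3.997, 3.997, 5.159, 5.159, 5.830
Median = middle value = 3.997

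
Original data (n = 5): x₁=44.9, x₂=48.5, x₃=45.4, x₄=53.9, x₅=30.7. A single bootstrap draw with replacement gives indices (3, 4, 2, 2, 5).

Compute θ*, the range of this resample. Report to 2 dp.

Resample values: 45.4, 53.9, 48.5, 48.5, 30.7.
Range = 53.9 − 30.7 = 23.20

θ* = 23.20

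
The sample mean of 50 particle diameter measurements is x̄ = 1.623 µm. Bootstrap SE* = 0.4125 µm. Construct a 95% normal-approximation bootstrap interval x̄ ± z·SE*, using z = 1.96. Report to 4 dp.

(0.8145, 2.4315)

Margin = 1.96 × 0.4125 = 0.80850
Interval: 1.623 ± 0.80850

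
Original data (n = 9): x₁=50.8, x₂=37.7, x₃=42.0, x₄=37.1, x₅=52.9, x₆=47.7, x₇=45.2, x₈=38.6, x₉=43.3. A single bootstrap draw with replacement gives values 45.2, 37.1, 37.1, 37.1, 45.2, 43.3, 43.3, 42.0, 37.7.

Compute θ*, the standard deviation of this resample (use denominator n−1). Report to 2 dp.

Mean = 40.8889; sum of squared deviations = 103.2689
s² = 103.2689 / 8 = 12.9086
s = √12.9086 = 3.59

θ* = 3.59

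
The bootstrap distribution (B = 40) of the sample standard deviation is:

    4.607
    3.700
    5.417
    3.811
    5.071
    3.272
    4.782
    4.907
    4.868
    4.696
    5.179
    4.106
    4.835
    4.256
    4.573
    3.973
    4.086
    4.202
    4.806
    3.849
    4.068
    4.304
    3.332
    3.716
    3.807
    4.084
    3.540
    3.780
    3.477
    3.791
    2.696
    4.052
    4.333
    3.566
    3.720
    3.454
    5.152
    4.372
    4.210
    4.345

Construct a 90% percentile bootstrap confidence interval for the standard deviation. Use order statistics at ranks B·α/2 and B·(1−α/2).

(3.272, 5.152)

Sorted replicates: 2.696, 3.272, 3.332, 3.454, 3.477, 3.540, 3.566, 3.700, 3.716, 3.720, 3.780, 3.791, 3.807, 3.811, 3.849, 3.973, 4.052, 4.068, 4.084, 4.086, 4.106, 4.202, 4.210, 4.256, 4.304, 4.333, 4.345, 4.372, 4.573, 4.607, 4.696, 4.782, 4.806, 4.835, 4.868, 4.907, 5.071, 5.152, 5.179, 5.417
α = 0.10; lower rank = 40 × 0.050 = 2; upper rank = 40 × 0.950 = 38.
The 2nd smallest replicate is 3.272; the 38th is 5.152.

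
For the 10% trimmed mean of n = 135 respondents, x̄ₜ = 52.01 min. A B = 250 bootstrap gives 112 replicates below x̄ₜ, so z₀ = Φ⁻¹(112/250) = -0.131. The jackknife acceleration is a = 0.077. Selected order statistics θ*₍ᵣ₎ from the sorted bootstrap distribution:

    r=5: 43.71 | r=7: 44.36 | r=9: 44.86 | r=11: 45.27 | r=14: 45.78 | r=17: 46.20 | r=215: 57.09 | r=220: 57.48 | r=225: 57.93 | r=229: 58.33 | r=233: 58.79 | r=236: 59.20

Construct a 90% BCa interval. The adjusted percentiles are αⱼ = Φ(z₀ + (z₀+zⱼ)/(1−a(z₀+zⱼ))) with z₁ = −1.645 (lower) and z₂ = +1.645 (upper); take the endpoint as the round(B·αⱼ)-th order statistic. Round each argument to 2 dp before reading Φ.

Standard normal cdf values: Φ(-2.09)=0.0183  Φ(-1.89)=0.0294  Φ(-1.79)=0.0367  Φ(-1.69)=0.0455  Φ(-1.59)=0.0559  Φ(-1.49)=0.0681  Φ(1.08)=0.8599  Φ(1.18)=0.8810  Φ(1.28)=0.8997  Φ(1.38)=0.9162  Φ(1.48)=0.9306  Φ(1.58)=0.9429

Lower: z₀ + z₁ = -0.131 + (-1.645) = -1.776; 1 − a(z₀+z₁) = 1 − (0.077)(-1.776) = 1.1368; argument = -0.131 + (-1.776)/1.1368 = -1.6933 → -1.69.
α₁ = Φ(-1.69) = 0.0455; rank = round(250 × 0.0455) = 11; θ*₍11₎ = 45.27.
Upper: z₀ + z₂ = 1.514; 1 − a(z₀+z₂) = 0.8834; argument = 1.5828 → 1.58; α₂ = 0.9429; rank = 236; θ*₍236₎ = 59.20.

(45.27, 59.20)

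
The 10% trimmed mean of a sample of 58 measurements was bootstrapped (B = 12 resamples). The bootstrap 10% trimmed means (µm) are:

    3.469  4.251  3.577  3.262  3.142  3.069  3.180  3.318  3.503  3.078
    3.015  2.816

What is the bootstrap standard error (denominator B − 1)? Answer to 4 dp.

SE* = 0.3705

Bootstrap SE is the standard deviation of the 12 replicate 10% trimmed means.
Mean of replicates: (3.469 + 4.251 + 3.577 + 3.262 + 3.142 + 3.069 + 3.180 + 3.318 + 3.503 + 3.078 + 3.015 + 2.816) / 12 = 39.68000 / 12 = 3.30667
Sum of squared deviations: (+0.16233)² + (+0.94433)² + (+0.27033)² + (−0.04467)² + (−0.16467)² + (−0.23767)² + (−0.12667)² + (+0.01133)² + (+0.19633)² + (−0.22867)² + (−0.29167)² + (−0.49067)² = 1.50962
Variance = 1.50962 / 11 = 0.13724
SE* = √0.13724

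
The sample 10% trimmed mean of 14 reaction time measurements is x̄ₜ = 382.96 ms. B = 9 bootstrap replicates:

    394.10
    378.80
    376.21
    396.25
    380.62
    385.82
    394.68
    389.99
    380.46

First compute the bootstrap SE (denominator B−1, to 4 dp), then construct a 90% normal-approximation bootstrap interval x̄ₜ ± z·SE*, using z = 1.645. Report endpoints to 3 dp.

(370.374, 395.546)

Mean of replicates = 386.3256; sum of squared deviations = 468.3336; SE* = √(468.3336/8) = 7.6513
Margin = 1.645 × 7.6513 = 12.5864
Interval: 382.96 ± 12.5864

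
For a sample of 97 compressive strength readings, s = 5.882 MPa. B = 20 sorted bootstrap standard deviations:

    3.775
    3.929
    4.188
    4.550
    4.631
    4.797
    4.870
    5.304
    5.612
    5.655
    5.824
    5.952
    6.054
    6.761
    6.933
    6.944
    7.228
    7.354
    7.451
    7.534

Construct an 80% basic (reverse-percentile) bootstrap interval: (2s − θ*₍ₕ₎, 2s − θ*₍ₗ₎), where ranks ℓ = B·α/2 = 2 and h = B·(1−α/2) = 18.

Percentile endpoints at ranks 2 and 18: θ*₍2₎ = 3.929, θ*₍18₎ = 7.354.
Basic interval reflects these around s:
  lower = 2 × 5.882 − 7.354 = 4.410
  upper = 2 × 5.882 − 3.929 = 7.835

(4.410, 7.835)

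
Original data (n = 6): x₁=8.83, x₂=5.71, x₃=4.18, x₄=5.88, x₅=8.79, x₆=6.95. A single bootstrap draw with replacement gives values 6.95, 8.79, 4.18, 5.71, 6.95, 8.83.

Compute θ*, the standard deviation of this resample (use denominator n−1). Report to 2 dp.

Mean = 6.9017; sum of squared deviations = 16.1165
s² = 16.1165 / 5 = 3.2233
s = √3.2233 = 1.80

θ* = 1.80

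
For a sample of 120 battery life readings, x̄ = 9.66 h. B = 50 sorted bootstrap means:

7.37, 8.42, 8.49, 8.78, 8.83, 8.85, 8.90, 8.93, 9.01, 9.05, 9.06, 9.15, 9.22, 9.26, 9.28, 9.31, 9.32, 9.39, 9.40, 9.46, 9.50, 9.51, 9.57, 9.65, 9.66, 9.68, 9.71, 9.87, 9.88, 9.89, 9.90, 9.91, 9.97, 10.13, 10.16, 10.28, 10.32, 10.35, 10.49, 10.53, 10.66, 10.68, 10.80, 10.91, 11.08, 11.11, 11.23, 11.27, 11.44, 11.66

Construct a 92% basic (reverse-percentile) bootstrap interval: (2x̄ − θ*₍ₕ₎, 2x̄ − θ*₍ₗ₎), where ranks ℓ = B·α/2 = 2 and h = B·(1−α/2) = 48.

(8.05, 10.90)

Percentile endpoints at ranks 2 and 48: θ*₍2₎ = 8.42, θ*₍48₎ = 11.27.
Basic interval reflects these around x̄:
  lower = 2 × 9.66 − 11.27 = 8.05
  upper = 2 × 9.66 − 8.42 = 10.90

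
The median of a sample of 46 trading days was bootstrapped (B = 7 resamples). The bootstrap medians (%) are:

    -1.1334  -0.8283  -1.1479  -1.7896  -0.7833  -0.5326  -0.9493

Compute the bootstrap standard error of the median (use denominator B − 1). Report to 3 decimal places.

Bootstrap SE is the standard deviation of the 7 replicate medians.
Mean of replicates: ((-1.1334) + (-0.8283) + (-1.1479) + (-1.7896) + (-0.7833) + (-0.5326) + (-0.9493)) / 7 = -7.16440 / 7 = -1.02349
Sum of squared deviations: (−0.10991)² + (+0.19519)² + (−0.12441)² + (−0.76611)² + (+0.24019)² + (+0.49089)² + (+0.07419)² = 0.95675
Variance = 0.95675 / 6 = 0.15946
SE* = √0.15946

SE* = 0.399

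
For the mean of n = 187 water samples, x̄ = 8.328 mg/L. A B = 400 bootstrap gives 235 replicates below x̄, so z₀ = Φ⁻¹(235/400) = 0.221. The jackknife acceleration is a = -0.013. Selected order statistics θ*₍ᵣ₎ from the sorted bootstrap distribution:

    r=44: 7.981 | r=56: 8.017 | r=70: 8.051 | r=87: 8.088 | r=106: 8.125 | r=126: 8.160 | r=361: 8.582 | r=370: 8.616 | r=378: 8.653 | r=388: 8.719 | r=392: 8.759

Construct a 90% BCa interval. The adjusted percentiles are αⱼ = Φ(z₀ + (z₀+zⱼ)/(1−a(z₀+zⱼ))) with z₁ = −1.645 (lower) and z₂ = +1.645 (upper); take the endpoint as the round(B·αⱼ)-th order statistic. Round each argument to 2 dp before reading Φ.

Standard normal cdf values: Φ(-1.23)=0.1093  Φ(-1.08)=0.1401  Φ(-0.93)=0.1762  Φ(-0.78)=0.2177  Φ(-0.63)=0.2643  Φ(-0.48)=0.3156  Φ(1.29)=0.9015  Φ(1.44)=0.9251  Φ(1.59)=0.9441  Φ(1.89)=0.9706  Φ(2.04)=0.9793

Lower: z₀ + z₁ = 0.221 + (-1.645) = -1.424; 1 − a(z₀+z₁) = 1 − (-0.013)(-1.424) = 0.9815; argument = 0.221 + (-1.424)/0.9815 = -1.2299 → -1.23.
α₁ = Φ(-1.23) = 0.1093; rank = round(400 × 0.1093) = 44; θ*₍44₎ = 7.981.
Upper: z₀ + z₂ = 1.866; 1 − a(z₀+z₂) = 1.0243; argument = 2.0428 → 2.04; α₂ = 0.9793; rank = 392; θ*₍392₎ = 8.759.

(7.981, 8.759)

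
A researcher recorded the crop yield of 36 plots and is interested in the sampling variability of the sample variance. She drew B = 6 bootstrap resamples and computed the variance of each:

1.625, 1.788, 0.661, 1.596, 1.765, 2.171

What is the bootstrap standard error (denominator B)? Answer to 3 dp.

Bootstrap SE is the standard deviation of the 6 replicate variances.
Mean of replicates: (1.625 + 1.788 + 0.661 + 1.596 + 1.765 + 2.171) / 6 = 9.6060 / 6 = 1.6010
Sum of squared deviations: (+0.0240)² + (+0.1870)² + (−0.9400)² + (−0.0050)² + (+0.1640)² + (+0.5700)² = 1.2710
Variance = 1.2710 / 6 = 0.2118
SE* = √0.2118

SE* = 0.460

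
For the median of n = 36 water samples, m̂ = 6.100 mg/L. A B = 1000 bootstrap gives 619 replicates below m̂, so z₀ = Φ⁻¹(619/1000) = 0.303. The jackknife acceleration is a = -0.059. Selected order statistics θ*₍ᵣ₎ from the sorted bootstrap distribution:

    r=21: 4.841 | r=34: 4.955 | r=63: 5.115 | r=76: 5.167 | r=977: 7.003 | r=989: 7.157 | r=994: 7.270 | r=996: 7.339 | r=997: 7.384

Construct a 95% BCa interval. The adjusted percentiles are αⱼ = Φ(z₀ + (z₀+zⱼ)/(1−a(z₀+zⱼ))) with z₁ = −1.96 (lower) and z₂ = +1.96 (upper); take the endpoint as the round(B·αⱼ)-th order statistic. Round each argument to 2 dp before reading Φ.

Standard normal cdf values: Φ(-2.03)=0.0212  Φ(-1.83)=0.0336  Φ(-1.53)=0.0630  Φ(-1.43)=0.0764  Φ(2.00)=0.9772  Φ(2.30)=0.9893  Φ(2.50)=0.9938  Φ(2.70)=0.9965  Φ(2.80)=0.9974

(5.115, 7.157)

Lower: z₀ + z₁ = 0.303 + (-1.960) = -1.657; 1 − a(z₀+z₁) = 1 − (-0.059)(-1.657) = 0.9022; argument = 0.303 + (-1.657)/0.9022 = -1.5335 → -1.53.
α₁ = Φ(-1.53) = 0.0630; rank = round(1000 × 0.0630) = 63; θ*₍63₎ = 5.115.
Upper: z₀ + z₂ = 2.263; 1 − a(z₀+z₂) = 1.1335; argument = 2.2994 → 2.30; α₂ = 0.9893; rank = 989; θ*₍989₎ = 7.157.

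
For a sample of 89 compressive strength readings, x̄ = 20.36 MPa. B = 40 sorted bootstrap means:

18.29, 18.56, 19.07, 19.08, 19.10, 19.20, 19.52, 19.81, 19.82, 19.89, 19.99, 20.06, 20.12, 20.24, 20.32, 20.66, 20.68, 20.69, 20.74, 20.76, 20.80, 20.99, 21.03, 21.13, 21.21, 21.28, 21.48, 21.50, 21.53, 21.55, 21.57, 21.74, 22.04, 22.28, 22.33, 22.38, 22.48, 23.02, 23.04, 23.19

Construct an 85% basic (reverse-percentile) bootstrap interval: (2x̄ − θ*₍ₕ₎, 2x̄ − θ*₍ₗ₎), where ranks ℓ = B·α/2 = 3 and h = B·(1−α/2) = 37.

(18.24, 21.65)

Percentile endpoints at ranks 3 and 37: θ*₍3₎ = 19.07, θ*₍37₎ = 22.48.
Basic interval reflects these around x̄:
  lower = 2 × 20.36 − 22.48 = 18.24
  upper = 2 × 20.36 − 19.07 = 21.65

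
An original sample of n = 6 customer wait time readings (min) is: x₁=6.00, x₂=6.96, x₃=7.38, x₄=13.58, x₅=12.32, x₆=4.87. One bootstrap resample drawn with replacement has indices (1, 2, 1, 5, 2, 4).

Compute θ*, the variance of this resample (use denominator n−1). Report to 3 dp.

θ* = 11.506

Resample values: 6.00, 6.96, 6.00, 12.32, 6.96, 13.58.
Mean = 8.6367; sum of squared deviations = 57.5299
s² = 57.5299 / 5 = 11.5060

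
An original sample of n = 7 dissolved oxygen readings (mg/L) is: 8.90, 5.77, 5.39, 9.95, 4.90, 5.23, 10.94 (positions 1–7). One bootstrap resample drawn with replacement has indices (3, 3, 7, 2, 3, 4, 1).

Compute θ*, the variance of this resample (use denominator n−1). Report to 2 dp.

Resample values: 5.39, 5.39, 10.94, 5.77, 5.39, 9.95, 8.90.
Mean = 7.3900; sum of squared deviations = 36.0606
s² = 36.0606 / 6 = 6.0101

θ* = 6.01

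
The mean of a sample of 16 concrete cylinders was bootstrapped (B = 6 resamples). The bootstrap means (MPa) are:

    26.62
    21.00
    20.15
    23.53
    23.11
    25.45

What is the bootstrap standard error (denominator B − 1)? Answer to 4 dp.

Bootstrap SE is the standard deviation of the 6 replicate means.
Mean of replicates: (26.62 + 21.00 + 20.15 + 23.53 + 23.11 + 25.45) / 6 = 139.86000 / 6 = 23.31000
Sum of squared deviations: (+3.31000)² + (−2.31000)² + (−3.16000)² + (+0.22000)² + (−0.20000)² + (+2.14000)² = 30.94580
Variance = 30.94580 / 5 = 6.18916
SE* = √6.18916

SE* = 2.4878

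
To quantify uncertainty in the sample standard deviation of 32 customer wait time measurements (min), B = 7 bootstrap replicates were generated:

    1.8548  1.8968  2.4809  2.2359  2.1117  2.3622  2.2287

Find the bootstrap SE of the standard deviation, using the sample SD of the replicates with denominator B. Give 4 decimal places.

SE* = 0.2134

Bootstrap SE is the standard deviation of the 7 replicate standard deviations.
Mean of replicates: (1.8548 + 1.8968 + 2.4809 + 2.2359 + 2.1117 + 2.3622 + 2.2287) / 7 = 15.17100 / 7 = 2.16729
Sum of squared deviations: (−0.31249)² + (−0.27049)² + (+0.31361)² + (+0.06861)² + (−0.05559)² + (+0.19491)² + (+0.06141)² = 0.31872
Variance = 0.31872 / 7 = 0.04553
SE* = √0.04553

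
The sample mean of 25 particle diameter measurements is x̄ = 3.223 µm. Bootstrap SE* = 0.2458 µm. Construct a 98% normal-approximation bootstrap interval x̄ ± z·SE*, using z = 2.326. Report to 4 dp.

(2.6513, 3.7947)

Margin = 2.326 × 0.2458 = 0.57173
Interval: 3.223 ± 0.57173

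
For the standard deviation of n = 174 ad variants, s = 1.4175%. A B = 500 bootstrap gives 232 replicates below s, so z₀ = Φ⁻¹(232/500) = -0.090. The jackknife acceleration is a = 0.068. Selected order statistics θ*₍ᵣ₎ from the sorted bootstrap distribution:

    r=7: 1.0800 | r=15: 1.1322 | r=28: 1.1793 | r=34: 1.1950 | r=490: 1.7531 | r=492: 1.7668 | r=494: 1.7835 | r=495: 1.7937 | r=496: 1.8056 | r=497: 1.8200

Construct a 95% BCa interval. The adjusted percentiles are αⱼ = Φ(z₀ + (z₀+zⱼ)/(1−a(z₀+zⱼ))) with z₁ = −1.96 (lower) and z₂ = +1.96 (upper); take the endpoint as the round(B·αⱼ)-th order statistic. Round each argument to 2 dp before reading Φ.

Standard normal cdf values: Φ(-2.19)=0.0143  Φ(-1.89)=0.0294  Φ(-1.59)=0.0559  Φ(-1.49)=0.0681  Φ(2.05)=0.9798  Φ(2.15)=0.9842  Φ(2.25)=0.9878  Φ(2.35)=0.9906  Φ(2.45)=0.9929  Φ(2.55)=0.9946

Lower: z₀ + z₁ = -0.090 + (-1.960) = -2.050; 1 − a(z₀+z₁) = 1 − (0.068)(-2.050) = 1.1394; argument = -0.090 + (-2.050)/1.1394 = -1.8892 → -1.89.
α₁ = Φ(-1.89) = 0.0294; rank = round(500 × 0.0294) = 15; θ*₍15₎ = 1.1322.
Upper: z₀ + z₂ = 1.870; 1 − a(z₀+z₂) = 0.8728; argument = 2.0524 → 2.05; α₂ = 0.9798; rank = 490; θ*₍490₎ = 1.7531.

(1.1322, 1.7531)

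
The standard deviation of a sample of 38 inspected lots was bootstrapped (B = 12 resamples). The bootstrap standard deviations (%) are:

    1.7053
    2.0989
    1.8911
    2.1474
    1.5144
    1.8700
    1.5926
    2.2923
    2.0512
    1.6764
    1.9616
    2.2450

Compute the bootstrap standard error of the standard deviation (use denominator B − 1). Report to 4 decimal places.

Bootstrap SE is the standard deviation of the 12 replicate standard deviations.
Mean of replicates: (1.7053 + 2.0989 + 1.8911 + 2.1474 + 1.5144 + 1.8700 + 1.5926 + 2.2923 + 2.0512 + 1.6764 + 1.9616 + 2.2450) / 12 = 23.04620 / 12 = 1.92052
Sum of squared deviations: (−0.21522)² + (+0.17838)² + (−0.02942)² + (+0.22688)² + (−0.40612)² + (−0.05052)² + (−0.32792)² + (+0.37178)² + (+0.13068)² + (−0.24412)² + (+0.04108)² + (+0.32448)² = 0.72736
Variance = 0.72736 / 11 = 0.06612
SE* = √0.06612

SE* = 0.2571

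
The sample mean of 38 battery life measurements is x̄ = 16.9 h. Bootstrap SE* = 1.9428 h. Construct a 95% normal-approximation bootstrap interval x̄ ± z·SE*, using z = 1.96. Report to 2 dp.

Margin = 1.96 × 1.9428 = 3.808
Interval: 16.9 ± 3.808

(13.09, 20.71)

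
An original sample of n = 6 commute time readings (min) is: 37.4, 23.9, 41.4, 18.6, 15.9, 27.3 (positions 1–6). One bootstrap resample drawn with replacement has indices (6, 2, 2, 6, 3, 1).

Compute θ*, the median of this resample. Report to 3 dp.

θ* = 27.300

Resample values: 27.3, 23.9, 23.9, 27.3, 41.4, 37.4.
Sorted: 23.9, 23.9, 27.3, 27.3, 37.4, 41.4
Median = average of the two middle values = 27.300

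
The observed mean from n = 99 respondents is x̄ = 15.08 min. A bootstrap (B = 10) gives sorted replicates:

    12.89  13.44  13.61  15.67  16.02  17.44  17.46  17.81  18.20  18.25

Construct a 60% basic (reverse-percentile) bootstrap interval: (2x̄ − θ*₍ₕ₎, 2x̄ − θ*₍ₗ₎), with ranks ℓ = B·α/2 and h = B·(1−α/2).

Percentile endpoints at ranks 2 and 8: θ*₍2₎ = 13.44, θ*₍8₎ = 17.81.
Basic interval reflects these around x̄:
  lower = 2 × 15.08 − 17.81 = 12.35
  upper = 2 × 15.08 − 13.44 = 16.72

(12.35, 16.72)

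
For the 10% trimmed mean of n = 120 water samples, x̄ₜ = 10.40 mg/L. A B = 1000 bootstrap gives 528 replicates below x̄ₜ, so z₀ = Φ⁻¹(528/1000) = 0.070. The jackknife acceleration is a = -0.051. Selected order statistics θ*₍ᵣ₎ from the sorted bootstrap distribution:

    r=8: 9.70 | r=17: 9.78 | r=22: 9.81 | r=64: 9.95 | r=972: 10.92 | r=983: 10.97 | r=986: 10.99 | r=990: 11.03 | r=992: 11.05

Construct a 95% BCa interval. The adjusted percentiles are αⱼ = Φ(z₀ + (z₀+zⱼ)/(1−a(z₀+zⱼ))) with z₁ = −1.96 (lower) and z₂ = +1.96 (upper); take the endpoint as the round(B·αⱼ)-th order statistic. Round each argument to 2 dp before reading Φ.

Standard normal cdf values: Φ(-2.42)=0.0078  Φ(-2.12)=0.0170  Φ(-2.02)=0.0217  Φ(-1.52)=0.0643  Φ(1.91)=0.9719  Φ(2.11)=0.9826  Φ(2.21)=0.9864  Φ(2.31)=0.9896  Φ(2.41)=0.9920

Lower: z₀ + z₁ = 0.070 + (-1.960) = -1.890; 1 − a(z₀+z₁) = 1 − (-0.051)(-1.890) = 0.9036; argument = 0.070 + (-1.890)/0.9036 = -2.0216 → -2.02.
α₁ = Φ(-2.02) = 0.0217; rank = round(1000 × 0.0217) = 22; θ*₍22₎ = 9.81.
Upper: z₀ + z₂ = 2.030; 1 − a(z₀+z₂) = 1.1035; argument = 1.9096 → 1.91; α₂ = 0.9719; rank = 972; θ*₍972₎ = 10.92.

(9.81, 10.92)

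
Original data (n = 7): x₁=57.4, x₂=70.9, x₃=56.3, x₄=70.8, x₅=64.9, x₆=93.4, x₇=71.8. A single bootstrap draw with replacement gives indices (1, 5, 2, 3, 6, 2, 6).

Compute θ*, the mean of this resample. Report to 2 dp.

θ* = 72.46

Resample values: 57.4, 64.9, 70.9, 56.3, 93.4, 70.9, 93.4.
Mean = (57.4 + 64.9 + 70.9 + 56.3 + 93.4 + 70.9 + 93.4) / 7 = 507.20 / 7 = 72.46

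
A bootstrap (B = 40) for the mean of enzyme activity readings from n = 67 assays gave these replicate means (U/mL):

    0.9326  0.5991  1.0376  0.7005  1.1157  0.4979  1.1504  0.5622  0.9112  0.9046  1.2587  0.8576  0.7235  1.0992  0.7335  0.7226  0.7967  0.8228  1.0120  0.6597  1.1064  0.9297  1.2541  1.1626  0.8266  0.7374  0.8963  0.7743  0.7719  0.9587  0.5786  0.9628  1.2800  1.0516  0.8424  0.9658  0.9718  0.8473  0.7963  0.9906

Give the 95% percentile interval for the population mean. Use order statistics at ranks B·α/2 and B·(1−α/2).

(0.4979, 1.2587)

Sorted replicates: 0.4979, 0.5622, 0.5786, 0.5991, 0.6597, 0.7005, 0.7226, 0.7235, 0.7335, 0.7374, 0.7719, 0.7743, 0.7963, 0.7967, 0.8228, 0.8266, 0.8424, 0.8473, 0.8576, 0.8963, 0.9046, 0.9112, 0.9297, 0.9326, 0.9587, 0.9628, 0.9658, 0.9718, 0.9906, 1.0120, 1.0376, 1.0516, 1.0992, 1.1064, 1.1157, 1.1504, 1.1626, 1.2541, 1.2587, 1.2800
α = 0.05; lower rank = 40 × 0.025 = 1; upper rank = 40 × 0.975 = 39.
The 1st smallest replicate is 0.4979; the 39th is 1.2587.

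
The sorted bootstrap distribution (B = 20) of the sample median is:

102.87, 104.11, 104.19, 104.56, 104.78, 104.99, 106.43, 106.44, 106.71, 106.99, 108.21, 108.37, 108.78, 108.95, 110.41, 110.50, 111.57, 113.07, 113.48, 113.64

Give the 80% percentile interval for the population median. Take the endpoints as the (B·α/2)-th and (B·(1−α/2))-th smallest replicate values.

(104.11, 113.07)

α = 0.20; lower rank = 20 × 0.100 = 2; upper rank = 20 × 0.900 = 18.
The 2nd smallest replicate is 104.11; the 18th is 113.07.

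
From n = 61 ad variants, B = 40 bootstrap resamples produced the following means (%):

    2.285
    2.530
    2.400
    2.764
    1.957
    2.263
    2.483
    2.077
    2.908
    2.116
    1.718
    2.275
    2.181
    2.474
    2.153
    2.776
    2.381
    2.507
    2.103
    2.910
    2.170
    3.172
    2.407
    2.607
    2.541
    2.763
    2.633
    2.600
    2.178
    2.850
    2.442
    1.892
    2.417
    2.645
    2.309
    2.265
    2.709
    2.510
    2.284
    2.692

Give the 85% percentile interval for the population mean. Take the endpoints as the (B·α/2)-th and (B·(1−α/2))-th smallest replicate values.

(1.957, 2.850)

Sorted replicates: 1.718, 1.892, 1.957, 2.077, 2.103, 2.116, 2.153, 2.170, 2.178, 2.181, 2.263, 2.265, 2.275, 2.284, 2.285, 2.309, 2.381, 2.400, 2.407, 2.417, 2.442, 2.474, 2.483, 2.507, 2.510, 2.530, 2.541, 2.600, 2.607, 2.633, 2.645, 2.692, 2.709, 2.763, 2.764, 2.776, 2.850, 2.908, 2.910, 3.172
α = 0.15; lower rank = 40 × 0.075 = 3; upper rank = 40 × 0.925 = 37.
The 3rd smallest replicate is 1.957; the 37th is 2.850.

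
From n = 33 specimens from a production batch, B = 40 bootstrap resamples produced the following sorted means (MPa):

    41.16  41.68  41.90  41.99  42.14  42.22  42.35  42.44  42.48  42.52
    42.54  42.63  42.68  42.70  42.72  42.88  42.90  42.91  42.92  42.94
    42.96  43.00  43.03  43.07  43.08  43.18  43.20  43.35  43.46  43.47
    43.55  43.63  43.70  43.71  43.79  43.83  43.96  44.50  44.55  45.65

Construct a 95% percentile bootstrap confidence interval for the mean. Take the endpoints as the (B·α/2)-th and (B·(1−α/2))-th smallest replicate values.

(41.16, 44.55)

α = 0.05; lower rank = 40 × 0.025 = 1; upper rank = 40 × 0.975 = 39.
The 1st smallest replicate is 41.16; the 39th is 44.55.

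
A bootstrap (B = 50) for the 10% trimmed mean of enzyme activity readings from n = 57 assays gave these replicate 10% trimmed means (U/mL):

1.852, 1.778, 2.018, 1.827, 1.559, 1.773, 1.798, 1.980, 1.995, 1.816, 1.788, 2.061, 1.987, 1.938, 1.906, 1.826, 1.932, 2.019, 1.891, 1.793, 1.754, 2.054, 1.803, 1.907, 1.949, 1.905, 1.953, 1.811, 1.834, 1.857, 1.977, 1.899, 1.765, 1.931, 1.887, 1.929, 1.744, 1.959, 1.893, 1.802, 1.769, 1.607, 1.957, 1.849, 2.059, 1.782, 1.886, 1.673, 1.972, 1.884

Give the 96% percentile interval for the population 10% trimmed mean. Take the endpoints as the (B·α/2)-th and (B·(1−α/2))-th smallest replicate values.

Sorted replicates: 1.559, 1.607, 1.673, 1.744, 1.754, 1.765, 1.769, 1.773, 1.778, 1.782, 1.788, 1.793, 1.798, 1.802, 1.803, 1.811, 1.816, 1.826, 1.827, 1.834, 1.849, 1.852, 1.857, 1.884, 1.886, 1.887, 1.891, 1.893, 1.899, 1.905, 1.906, 1.907, 1.929, 1.931, 1.932, 1.938, 1.949, 1.953, 1.957, 1.959, 1.972, 1.977, 1.980, 1.987, 1.995, 2.018, 2.019, 2.054, 2.059, 2.061
α = 0.04; lower rank = 50 × 0.020 = 1; upper rank = 50 × 0.980 = 49.
The 1st smallest replicate is 1.559; the 49th is 2.059.

(1.559, 2.059)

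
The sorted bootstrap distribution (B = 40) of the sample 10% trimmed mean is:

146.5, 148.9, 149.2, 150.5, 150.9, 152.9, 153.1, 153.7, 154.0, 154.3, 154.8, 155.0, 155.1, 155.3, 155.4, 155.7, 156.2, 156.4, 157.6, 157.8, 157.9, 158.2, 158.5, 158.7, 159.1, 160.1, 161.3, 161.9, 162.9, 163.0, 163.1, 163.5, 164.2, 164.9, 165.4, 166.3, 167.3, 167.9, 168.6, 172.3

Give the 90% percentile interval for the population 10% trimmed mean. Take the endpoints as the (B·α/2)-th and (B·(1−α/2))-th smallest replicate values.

(148.9, 167.9)

α = 0.10; lower rank = 40 × 0.050 = 2; upper rank = 40 × 0.950 = 38.
The 2nd smallest replicate is 148.9; the 38th is 167.9.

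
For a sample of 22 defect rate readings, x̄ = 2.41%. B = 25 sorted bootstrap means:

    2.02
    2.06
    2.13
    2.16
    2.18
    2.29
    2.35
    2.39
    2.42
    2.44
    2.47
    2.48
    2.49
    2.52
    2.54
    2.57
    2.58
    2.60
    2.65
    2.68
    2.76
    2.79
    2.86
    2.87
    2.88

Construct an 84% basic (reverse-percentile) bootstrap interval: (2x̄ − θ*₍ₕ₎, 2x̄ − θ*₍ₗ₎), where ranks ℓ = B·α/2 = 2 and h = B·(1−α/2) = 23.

Percentile endpoints at ranks 2 and 23: θ*₍2₎ = 2.06, θ*₍23₎ = 2.86.
Basic interval reflects these around x̄:
  lower = 2 × 2.41 − 2.86 = 1.96
  upper = 2 × 2.41 − 2.06 = 2.76

(1.96, 2.76)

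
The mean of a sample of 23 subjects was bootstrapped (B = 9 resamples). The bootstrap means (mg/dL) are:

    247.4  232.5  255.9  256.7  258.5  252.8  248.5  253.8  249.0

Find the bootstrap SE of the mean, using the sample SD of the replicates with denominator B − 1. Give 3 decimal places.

SE* = 7.807

Bootstrap SE is the standard deviation of the 9 replicate means.
Mean of replicates: (247.4 + 232.5 + 255.9 + 256.7 + 258.5 + 252.8 + 248.5 + 253.8 + 249.0) / 9 = 2255.1000 / 9 = 250.5667
Sum of squared deviations: (−3.1667)² + (−18.0667)² + (+5.3333)² + (+6.1333)² + (+7.9333)² + (+2.2333)² + (−2.0667)² + (+3.2333)² + (−1.5667)² = 487.6000
Variance = 487.6000 / 8 = 60.9500
SE* = √60.9500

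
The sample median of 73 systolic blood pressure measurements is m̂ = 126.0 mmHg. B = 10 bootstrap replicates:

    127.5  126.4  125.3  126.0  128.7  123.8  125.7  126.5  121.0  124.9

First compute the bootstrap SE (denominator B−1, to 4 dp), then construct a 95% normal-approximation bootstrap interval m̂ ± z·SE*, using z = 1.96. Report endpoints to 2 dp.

(121.88, 130.12)

Mean of replicates = 125.5800; sum of squared deviations = 39.8160; SE* = √(39.8160/9) = 2.1033
Margin = 1.96 × 2.1033 = 4.122
Interval: 126.0 ± 4.122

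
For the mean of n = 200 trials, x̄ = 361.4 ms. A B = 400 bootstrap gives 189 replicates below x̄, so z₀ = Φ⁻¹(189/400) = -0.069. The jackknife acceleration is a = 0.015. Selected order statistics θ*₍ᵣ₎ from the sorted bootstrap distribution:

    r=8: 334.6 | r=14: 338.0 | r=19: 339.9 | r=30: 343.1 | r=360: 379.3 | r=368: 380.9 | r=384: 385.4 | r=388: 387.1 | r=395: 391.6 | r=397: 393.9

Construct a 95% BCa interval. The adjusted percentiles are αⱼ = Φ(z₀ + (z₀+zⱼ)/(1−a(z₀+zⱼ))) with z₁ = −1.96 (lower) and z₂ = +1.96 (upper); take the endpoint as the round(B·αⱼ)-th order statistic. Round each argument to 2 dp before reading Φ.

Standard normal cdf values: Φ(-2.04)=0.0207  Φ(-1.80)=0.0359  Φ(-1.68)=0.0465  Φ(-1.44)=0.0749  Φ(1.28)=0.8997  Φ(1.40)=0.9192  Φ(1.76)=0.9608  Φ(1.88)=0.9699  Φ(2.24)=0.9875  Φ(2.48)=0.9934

(334.6, 387.1)

Lower: z₀ + z₁ = -0.069 + (-1.960) = -2.029; 1 − a(z₀+z₁) = 1 − (0.015)(-2.029) = 1.0304; argument = -0.069 + (-2.029)/1.0304 = -2.0381 → -2.04.
α₁ = Φ(-2.04) = 0.0207; rank = round(400 × 0.0207) = 8; θ*₍8₎ = 334.6.
Upper: z₀ + z₂ = 1.891; 1 − a(z₀+z₂) = 0.9716; argument = 1.8772 → 1.88; α₂ = 0.9699; rank = 388; θ*₍388₎ = 387.1.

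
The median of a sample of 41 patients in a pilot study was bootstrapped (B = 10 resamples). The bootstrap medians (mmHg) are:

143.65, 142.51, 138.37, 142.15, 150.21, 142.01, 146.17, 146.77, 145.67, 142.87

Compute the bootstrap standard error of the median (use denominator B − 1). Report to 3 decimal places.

Bootstrap SE is the standard deviation of the 10 replicate medians.
Mean of replicates: (143.65 + 142.51 + 138.37 + 142.15 + 150.21 + 142.01 + 146.17 + 146.77 + 145.67 + 142.87) / 10 = 1440.3800 / 10 = 144.0380
Sum of squared deviations: (−0.3880)² + (−1.5280)² + (−5.6680)² + (−1.8880)² + (+6.1720)² + (−2.0280)² + (+2.1320)² + (+2.7320)² + (+1.6320)² + (−1.1680)² = 96.4194
Variance = 96.4194 / 9 = 10.7133
SE* = √10.7133

SE* = 3.273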